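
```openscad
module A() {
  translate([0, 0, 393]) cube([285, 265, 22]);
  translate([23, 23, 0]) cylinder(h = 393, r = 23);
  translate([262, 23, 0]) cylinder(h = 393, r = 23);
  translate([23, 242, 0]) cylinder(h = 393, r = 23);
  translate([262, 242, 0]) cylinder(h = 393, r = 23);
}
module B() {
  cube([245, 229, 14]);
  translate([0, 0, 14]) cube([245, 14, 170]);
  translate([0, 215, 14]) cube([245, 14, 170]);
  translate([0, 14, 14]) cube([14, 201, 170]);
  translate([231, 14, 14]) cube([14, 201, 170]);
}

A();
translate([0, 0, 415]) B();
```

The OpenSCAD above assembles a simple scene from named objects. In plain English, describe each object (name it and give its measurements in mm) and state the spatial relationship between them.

A is a four-legged stool. The seat is 285×265 mm, 22 mm thick, top at z = 415 mm. It stands on four round legs, each 46 mm in diameter, from z = 0 to the seat underside, each leg's axis is inset half a diameter from the nearest pair of seat edges (so the leg's bounding box is flush with the corner).

B is an open-topped rectangular box: outside dimensions 245×229×184 mm, with a uniform wall and base thickness of 14 mm. The base is a full 245×229 slab on the floor; four walls sit on top of the base. The front and back walls (the −y and +y sides) span the full width; the two side walls fit between them.

The open box is on top of the stool.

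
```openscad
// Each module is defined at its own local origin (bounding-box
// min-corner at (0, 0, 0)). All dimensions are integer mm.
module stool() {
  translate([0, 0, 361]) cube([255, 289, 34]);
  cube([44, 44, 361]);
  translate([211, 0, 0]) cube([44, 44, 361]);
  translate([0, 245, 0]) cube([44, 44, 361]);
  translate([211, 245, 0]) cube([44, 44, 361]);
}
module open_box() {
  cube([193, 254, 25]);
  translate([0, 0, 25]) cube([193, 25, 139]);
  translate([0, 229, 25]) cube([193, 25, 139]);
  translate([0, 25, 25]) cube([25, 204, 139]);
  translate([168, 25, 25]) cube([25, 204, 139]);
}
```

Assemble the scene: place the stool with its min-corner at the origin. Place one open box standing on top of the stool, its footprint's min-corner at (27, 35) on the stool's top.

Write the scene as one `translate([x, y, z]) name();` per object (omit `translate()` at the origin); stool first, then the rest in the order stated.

stool();
translate([27, 35, 395]) open_box();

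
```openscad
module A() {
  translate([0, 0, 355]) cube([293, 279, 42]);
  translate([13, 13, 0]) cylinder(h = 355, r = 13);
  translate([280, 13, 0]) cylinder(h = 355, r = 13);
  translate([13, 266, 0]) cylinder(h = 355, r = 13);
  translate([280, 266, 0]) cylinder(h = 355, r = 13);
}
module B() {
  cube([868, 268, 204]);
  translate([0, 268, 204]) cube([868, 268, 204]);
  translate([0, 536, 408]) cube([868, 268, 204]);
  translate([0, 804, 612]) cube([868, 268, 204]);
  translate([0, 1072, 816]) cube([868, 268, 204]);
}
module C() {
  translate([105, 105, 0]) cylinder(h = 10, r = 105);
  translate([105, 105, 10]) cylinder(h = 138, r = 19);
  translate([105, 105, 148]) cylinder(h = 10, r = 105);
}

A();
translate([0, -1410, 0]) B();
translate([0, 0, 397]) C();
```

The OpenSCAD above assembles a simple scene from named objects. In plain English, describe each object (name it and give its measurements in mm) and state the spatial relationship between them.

A is a four-legged stool. The seat is 293×279 mm, 42 mm thick, top at z = 397 mm. It stands on four round legs, each 26 mm in diameter, from z = 0 to the seat underside, each leg's axis is inset half a diameter from the nearest pair of seat edges (so the leg's bounding box is flush with the corner).

B is a straight staircase of 5 solid steps. Each step is 868 mm wide (x), 268 mm deep (y, the going) and 204 mm tall (the rise). The first step rests on the floor; each subsequent step sits one going further in +y and one rise higher in +z, directly behind and above the previous step with no overlap.

C is a spool: two coaxial disc flanges of radius 105 mm and thickness 10 mm, joined by a core cylinder of radius 19 mm and height 138 mm. The lower flange rests on z = 0 and the three cylinders share a vertical axis.

The staircase is on the floor beside the stool on its −y side. The spool is on top of the stool.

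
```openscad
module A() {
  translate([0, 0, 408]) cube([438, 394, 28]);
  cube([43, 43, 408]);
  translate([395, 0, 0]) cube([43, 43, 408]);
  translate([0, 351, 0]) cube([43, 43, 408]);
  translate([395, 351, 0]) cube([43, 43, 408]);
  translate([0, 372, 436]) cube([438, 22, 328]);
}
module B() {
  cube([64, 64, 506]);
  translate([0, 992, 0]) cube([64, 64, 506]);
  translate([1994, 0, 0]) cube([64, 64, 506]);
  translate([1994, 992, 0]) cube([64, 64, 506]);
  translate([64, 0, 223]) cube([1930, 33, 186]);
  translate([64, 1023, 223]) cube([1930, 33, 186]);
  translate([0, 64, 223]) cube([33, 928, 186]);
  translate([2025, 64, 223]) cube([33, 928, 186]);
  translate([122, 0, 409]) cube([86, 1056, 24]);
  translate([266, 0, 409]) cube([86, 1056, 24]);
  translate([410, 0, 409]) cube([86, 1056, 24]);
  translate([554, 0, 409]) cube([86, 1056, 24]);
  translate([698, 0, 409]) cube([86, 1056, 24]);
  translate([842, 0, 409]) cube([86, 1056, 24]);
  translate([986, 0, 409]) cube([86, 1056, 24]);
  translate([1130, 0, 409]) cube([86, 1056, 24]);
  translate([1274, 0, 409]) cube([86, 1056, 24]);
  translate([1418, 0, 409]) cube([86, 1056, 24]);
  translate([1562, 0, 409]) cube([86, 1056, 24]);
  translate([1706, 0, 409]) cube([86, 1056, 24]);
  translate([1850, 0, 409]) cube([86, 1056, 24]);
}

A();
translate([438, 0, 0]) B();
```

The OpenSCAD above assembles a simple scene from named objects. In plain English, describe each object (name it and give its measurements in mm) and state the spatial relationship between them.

A is a chair: 438×394 mm seat, 28 mm thick, top at z = 436 mm, on four 43 mm square corner legs flush with the seat edges. A 22 mm thick backrest slab spans the full seat width, extending 328 mm above the seat top, its back face flush with the seat's +y edge.

B is a bed frame 2058 mm long (x) by 1056 mm wide (y). Four 64×64 mm corner posts, 506 mm tall, at the corners of the footprint. Four rails of 33 mm thickness and 186 mm height run between adjacent posts with their undersides at z = 223 mm, their outer faces flush with the outside of the frame (the two x-running rails run between the posts' inner faces; the two y-running rails run between the posts' inner faces). 13 slats, each 86 mm wide (x) and 24 mm thick, lie across the top of the two x-running rails, running the full 1056 mm width of the frame in y; the slats are evenly spaced along x between the inner faces of the end posts with equal gaps (rounded down to the nearest mm) at the −x end and between each pair — any rounding remainder accumulates at the +x end.

The bed frame is against the chair's +x side, with their −y faces flush.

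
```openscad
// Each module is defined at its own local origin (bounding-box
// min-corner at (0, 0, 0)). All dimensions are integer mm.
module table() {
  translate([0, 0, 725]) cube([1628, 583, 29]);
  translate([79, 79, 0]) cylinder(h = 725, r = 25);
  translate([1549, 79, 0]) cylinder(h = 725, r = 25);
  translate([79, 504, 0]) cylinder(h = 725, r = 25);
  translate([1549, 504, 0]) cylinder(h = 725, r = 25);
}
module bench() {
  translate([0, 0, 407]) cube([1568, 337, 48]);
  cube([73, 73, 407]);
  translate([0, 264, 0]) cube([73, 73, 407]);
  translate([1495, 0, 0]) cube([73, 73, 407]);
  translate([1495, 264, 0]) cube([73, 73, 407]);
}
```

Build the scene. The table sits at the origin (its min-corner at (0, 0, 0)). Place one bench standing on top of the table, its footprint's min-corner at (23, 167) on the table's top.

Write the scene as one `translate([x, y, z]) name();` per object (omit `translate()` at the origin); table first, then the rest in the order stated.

table();
translate([23, 167, 754]) bench();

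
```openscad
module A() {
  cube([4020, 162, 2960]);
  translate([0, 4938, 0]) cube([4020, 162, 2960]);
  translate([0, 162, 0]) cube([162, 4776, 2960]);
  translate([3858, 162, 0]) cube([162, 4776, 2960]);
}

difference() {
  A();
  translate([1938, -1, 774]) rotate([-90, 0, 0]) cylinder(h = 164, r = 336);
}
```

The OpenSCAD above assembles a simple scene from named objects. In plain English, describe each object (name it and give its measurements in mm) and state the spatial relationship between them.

A is a box-shaped house frame (walls only): outside footprint 4020×5100 mm, wall height 2960 mm, wall thickness 162 mm. The two y-facing walls run the full x-width; the two x-facing walls fit between the inner faces of the y-facing walls.

The house frame has a circular hole of radius 336 mm through its front wall, centred at (x = 1938, z = 774).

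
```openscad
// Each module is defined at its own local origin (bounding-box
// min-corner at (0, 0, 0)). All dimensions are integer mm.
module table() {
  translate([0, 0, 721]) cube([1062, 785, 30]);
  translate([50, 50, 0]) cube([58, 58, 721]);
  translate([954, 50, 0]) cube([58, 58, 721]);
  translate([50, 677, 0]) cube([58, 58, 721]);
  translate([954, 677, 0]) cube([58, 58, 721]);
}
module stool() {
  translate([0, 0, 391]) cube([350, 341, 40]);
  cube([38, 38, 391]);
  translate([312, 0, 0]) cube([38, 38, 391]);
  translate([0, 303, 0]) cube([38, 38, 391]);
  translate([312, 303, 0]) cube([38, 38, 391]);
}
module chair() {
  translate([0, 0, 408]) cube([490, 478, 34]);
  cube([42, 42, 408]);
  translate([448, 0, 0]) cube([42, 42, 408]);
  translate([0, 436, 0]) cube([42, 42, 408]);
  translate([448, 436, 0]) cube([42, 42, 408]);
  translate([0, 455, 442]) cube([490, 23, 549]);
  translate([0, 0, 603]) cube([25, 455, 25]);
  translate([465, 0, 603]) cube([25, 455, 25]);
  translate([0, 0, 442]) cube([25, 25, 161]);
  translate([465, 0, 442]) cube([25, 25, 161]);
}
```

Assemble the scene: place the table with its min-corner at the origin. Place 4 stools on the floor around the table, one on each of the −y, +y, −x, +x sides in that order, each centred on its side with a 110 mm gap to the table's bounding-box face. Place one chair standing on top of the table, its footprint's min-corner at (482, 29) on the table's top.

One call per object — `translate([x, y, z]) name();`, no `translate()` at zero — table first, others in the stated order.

table();
translate([356, -451, 0]) stool();
translate([356, 895, 0]) stool();
translate([-460, 222, 0]) stool();
translate([1172, 222, 0]) stool();
translate([482, 29, 751]) chair();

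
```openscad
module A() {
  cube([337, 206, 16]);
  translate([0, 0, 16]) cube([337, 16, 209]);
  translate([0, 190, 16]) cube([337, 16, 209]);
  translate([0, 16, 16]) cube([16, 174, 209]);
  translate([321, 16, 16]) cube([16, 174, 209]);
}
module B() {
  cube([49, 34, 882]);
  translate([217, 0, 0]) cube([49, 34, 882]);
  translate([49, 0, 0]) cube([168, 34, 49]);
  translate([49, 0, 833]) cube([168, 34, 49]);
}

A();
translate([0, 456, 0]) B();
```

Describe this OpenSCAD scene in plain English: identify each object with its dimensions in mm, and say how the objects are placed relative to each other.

A is an open-topped rectangular box: outside dimensions 337×206×225 mm, with a uniform wall and base thickness of 16 mm. The base is a full 337×206 slab on the floor; four walls sit on top of the base. The front and back walls (the −y and +y sides) span the full width; the two side walls fit between them.

B is a picture frame with a 168×784 mm rectangular opening (x by z) and a uniform 49 mm border on every side. Frame depth is 34 mm along y. It is built from two vertical stiles running the full outside height and two horizontal rails spanning the gap between the stiles.

The picture frame is on the floor beside the open box on its +y side.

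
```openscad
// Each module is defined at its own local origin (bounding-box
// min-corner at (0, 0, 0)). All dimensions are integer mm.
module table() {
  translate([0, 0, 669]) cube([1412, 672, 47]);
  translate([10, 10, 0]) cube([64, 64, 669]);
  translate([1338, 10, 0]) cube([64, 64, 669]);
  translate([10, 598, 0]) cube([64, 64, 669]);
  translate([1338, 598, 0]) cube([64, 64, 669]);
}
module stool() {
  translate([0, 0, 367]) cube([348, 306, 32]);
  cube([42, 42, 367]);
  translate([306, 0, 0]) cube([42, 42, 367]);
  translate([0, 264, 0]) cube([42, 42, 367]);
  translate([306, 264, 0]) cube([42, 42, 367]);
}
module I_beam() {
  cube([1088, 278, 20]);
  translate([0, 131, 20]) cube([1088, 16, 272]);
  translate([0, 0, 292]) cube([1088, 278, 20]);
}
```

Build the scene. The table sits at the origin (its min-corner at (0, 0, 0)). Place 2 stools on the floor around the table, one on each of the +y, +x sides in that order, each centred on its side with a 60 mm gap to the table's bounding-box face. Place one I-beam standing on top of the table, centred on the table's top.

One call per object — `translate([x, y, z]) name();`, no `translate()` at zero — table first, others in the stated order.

table();
translate([532, 732, 0]) stool();
translate([1472, 183, 0]) stool();
translate([162, 197, 716]) I_beam();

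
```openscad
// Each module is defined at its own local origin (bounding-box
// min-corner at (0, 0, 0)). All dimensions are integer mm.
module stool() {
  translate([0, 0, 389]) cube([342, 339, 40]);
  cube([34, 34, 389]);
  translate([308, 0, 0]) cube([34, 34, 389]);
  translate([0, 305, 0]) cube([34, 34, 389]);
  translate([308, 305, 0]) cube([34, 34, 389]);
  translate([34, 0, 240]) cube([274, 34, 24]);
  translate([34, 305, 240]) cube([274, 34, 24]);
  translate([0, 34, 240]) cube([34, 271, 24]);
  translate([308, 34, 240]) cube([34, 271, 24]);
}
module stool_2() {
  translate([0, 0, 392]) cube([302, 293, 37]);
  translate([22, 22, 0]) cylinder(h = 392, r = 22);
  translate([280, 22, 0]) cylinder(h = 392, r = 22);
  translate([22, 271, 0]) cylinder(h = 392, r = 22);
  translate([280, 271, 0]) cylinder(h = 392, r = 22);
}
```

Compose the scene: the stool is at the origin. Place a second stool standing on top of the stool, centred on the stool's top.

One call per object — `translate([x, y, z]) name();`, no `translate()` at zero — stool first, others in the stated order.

stool();
translate([20, 23, 429]) stool_2();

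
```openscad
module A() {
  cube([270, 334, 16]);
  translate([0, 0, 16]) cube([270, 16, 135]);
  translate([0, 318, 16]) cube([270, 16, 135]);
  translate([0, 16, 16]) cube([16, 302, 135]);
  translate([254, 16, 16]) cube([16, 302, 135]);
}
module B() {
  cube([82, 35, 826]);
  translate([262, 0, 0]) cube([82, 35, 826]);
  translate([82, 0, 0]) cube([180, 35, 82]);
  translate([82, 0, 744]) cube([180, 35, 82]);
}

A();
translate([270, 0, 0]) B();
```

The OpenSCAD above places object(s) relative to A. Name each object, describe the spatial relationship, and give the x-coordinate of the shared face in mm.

A is an open box. B is a picture frame. The picture frame is against the open box's +x side, with their −y faces flush. The x-coordinate of the shared face is 270 mm.

The open box's +x face and the picture frame's −x face are both at x = 270 mm.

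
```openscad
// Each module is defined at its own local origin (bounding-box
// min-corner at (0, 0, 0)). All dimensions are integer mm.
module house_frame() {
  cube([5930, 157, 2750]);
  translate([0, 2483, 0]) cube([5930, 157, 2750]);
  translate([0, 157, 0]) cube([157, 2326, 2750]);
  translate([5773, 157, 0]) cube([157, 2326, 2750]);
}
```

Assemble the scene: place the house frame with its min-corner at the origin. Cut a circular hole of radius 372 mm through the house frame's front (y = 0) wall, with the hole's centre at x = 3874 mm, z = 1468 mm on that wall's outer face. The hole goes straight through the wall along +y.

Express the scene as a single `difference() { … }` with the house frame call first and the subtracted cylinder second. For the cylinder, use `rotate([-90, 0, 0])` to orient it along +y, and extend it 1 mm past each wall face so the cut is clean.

difference() {
  house_frame();
  translate([3874, -1, 1468]) rotate([-90, 0, 0]) cylinder(h = 159, r = 372);
}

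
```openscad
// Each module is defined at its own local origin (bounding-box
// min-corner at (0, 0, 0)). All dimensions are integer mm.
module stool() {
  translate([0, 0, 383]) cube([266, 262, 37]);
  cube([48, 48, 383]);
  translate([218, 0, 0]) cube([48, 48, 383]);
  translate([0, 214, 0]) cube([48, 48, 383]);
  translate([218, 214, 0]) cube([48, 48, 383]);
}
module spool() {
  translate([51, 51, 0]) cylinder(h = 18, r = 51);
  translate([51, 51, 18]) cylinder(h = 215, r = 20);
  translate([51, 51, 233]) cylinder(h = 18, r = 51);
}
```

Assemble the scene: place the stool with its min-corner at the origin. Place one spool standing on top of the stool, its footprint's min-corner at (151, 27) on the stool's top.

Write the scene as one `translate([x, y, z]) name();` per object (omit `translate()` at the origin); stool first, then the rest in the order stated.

stool();
translate([151, 27, 420]) spool();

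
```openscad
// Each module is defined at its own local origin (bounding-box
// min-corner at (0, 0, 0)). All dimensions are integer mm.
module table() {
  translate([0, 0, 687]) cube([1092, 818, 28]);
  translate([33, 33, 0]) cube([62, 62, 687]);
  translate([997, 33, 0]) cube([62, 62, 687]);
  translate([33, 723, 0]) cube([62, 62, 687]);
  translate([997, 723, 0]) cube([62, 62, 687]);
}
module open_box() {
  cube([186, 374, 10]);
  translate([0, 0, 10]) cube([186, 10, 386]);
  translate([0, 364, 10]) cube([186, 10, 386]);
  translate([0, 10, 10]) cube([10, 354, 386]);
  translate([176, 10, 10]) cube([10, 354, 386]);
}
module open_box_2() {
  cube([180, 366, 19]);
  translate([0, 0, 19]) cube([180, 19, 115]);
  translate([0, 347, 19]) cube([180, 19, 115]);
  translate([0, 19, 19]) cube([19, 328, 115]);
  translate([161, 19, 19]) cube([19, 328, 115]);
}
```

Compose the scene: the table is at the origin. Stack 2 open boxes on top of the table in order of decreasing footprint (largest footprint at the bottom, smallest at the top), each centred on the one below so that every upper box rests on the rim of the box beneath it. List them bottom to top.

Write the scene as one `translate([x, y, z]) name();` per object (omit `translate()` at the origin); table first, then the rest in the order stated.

table();
translate([453, 222, 715]) open_box();
translate([456, 226, 1111]) open_box_2();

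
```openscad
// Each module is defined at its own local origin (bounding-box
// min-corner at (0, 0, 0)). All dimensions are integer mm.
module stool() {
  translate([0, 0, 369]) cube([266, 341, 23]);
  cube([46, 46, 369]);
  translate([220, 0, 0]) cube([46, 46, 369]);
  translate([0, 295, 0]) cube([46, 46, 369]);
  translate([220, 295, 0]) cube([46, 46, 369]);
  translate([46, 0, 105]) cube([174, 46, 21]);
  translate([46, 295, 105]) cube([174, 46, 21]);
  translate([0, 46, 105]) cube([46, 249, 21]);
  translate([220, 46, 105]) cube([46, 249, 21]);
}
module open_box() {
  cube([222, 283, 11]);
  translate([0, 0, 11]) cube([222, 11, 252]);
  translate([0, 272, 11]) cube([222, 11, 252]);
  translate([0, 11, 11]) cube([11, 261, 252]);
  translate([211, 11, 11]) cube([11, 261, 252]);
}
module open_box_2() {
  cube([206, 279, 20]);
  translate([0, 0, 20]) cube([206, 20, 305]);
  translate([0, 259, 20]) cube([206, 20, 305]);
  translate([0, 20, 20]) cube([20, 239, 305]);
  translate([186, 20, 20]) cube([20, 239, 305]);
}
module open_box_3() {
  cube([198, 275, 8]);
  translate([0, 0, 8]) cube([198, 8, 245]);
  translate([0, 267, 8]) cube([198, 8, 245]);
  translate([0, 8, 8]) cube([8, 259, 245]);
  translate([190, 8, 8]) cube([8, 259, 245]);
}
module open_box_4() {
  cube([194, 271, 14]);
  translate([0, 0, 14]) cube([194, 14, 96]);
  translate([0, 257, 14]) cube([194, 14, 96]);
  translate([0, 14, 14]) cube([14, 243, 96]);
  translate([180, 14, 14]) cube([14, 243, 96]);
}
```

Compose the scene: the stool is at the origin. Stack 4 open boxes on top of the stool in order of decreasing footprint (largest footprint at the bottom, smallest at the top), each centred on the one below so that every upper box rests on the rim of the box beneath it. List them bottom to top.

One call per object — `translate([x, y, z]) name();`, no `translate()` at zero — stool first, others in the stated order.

stool();
translate([22, 29, 392]) open_box();
translate([30, 31, 655]) open_box_2();
translate([34, 33, 980]) open_box_3();
translate([36, 35, 1233]) open_box_4();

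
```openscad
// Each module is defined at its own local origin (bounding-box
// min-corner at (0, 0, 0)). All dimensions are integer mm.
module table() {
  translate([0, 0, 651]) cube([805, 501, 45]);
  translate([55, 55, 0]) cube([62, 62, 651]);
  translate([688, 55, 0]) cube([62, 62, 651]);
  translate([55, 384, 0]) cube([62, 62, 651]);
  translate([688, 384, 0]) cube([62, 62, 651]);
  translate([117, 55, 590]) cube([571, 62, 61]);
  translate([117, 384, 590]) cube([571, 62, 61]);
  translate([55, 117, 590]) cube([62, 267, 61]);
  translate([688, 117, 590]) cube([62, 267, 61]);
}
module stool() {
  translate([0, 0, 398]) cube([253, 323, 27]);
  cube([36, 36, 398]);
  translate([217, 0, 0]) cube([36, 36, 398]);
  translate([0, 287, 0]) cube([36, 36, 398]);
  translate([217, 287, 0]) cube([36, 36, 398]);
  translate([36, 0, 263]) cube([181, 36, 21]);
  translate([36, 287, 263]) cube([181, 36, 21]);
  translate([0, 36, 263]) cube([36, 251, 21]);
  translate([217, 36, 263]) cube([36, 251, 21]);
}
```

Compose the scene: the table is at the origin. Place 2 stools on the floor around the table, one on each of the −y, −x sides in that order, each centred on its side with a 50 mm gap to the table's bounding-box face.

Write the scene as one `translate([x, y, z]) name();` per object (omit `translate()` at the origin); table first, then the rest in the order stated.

table();
translate([276, -373, 0]) stool();
translate([-303, 89, 0]) stool();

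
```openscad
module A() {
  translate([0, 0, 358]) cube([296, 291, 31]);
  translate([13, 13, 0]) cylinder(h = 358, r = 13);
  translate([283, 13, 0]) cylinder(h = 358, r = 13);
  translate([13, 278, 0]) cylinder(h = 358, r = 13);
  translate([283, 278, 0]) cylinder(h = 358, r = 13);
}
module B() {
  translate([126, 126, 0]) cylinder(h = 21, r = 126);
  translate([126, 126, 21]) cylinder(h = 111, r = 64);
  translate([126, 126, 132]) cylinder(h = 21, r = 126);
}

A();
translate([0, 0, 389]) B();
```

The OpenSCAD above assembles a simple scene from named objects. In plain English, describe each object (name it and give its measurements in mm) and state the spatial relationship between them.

A is a four-legged stool. The seat is 296×291 mm, 31 mm thick, top at z = 389 mm. It stands on four round legs, each 26 mm in diameter, from z = 0 to the seat underside, each leg's axis is inset half a diameter from the nearest pair of seat edges (so the leg's bounding box is flush with the corner).

B is a spool: two coaxial disc flanges of radius 126 mm and thickness 21 mm, joined by a core cylinder of radius 64 mm and height 111 mm. The lower flange rests on z = 0 and the three cylinders share a vertical axis.

The spool is on top of the stool.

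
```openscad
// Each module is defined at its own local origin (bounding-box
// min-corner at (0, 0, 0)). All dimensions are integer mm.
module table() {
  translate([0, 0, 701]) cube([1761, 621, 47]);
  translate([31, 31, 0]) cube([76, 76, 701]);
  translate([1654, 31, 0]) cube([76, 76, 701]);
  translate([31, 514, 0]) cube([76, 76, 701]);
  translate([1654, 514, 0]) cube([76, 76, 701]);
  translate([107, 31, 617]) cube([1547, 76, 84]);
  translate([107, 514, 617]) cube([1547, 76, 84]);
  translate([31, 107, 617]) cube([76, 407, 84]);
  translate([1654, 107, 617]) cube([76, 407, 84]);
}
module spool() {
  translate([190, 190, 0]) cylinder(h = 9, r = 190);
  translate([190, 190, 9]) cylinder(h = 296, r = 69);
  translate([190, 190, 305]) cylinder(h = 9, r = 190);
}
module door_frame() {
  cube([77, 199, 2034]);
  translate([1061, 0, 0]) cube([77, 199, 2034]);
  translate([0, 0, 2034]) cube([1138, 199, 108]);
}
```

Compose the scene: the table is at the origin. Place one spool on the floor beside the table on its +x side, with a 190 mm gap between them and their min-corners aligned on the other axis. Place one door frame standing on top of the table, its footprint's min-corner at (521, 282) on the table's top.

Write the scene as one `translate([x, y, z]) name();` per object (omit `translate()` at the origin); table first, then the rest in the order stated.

table();
translate([1951, 0, 0]) spool();
translate([521, 282, 748]) door_frame();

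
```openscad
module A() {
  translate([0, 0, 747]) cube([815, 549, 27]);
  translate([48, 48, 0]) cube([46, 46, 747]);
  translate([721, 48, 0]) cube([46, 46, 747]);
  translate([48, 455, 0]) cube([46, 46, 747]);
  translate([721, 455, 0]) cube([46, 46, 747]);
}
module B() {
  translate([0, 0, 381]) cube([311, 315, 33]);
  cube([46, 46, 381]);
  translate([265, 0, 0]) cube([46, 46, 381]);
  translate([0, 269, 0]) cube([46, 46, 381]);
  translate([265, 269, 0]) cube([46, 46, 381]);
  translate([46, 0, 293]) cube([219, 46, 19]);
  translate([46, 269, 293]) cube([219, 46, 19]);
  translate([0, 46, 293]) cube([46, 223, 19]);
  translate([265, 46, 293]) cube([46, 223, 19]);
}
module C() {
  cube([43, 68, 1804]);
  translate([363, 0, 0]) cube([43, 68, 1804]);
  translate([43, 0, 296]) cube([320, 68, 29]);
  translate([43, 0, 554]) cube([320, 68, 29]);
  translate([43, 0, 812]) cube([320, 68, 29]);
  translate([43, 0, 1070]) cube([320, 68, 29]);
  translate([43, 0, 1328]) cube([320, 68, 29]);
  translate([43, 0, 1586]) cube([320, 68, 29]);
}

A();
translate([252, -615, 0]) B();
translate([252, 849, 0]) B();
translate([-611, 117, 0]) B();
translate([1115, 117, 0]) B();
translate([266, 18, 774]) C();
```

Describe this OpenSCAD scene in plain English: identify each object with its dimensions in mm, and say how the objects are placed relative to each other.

A is a table with a 815×549 mm rectangular top, 27 mm thick, top surface at z = 774 mm, supported by four 46×46 mm square legs, each inset 48 mm from the nearest pair of top edges, running from the floor.

B is a four-legged stool. The seat is 311×315 mm, 33 mm thick, top at z = 414 mm. It stands on four square legs, each 46×46 mm in cross-section, from z = 0 to the seat underside, each flush with a corner of the seat. Four stretchers, 46 mm wide and 19 mm tall, connect adjacent legs with their undersides at z = 293 mm, each running between the inner faces of the legs it joins and aligned with the legs' outer faces on the other axis.

C is a straight ladder. Two 43×68 mm vertical rails, 1804 mm tall, stand 406 mm apart (outside-to-outside) with their front faces coplanar on the −y side. 6 rungs, each 68 mm deep and 29 mm tall, span between the inner faces of the rails, front faces flush with the rails. The lowest rung's underside is at z = 296 mm and rungs are spaced 258 mm apart (underside to underside).

Four stools sit around the table at the −y, +y, −x, +x sides. The ladder is on top of the table.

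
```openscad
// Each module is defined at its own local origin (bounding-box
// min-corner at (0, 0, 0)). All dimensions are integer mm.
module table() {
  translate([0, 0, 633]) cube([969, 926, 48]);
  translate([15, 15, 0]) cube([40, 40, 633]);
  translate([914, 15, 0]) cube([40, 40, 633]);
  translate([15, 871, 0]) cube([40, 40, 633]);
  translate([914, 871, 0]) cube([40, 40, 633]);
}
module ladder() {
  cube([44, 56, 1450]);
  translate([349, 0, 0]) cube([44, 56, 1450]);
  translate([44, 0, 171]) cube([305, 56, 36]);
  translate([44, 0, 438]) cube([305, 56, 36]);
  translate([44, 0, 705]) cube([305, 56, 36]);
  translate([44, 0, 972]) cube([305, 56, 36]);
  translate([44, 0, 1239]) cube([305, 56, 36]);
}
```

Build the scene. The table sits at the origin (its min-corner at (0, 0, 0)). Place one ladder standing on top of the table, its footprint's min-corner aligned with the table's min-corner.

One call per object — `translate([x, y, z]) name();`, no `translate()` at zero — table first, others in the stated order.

table();
translate([0, 0, 681]) ladder();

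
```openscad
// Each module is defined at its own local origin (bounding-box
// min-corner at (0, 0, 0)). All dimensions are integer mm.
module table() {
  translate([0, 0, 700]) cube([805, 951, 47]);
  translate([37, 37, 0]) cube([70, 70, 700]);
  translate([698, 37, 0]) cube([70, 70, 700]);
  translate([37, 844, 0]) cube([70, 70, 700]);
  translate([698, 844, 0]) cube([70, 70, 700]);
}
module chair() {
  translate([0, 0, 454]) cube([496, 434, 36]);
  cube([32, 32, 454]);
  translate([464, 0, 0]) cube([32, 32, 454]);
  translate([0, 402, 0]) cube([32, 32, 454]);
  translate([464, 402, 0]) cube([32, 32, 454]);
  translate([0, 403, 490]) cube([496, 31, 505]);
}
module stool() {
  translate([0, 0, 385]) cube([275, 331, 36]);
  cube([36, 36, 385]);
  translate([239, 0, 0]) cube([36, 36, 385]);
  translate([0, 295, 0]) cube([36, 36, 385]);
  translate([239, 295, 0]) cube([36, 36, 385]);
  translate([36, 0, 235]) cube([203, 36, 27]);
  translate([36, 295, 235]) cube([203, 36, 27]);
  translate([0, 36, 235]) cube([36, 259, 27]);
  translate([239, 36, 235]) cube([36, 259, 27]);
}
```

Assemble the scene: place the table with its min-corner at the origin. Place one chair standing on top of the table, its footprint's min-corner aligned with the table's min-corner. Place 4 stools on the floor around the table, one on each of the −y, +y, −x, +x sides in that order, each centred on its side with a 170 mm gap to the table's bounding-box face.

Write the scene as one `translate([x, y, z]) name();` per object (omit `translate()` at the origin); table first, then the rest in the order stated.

table();
translate([0, 0, 747]) chair();
translate([265, -501, 0]) stool();
translate([265, 1121, 0]) stool();
translate([-445, 310, 0]) stool();
translate([975, 310, 0]) stool();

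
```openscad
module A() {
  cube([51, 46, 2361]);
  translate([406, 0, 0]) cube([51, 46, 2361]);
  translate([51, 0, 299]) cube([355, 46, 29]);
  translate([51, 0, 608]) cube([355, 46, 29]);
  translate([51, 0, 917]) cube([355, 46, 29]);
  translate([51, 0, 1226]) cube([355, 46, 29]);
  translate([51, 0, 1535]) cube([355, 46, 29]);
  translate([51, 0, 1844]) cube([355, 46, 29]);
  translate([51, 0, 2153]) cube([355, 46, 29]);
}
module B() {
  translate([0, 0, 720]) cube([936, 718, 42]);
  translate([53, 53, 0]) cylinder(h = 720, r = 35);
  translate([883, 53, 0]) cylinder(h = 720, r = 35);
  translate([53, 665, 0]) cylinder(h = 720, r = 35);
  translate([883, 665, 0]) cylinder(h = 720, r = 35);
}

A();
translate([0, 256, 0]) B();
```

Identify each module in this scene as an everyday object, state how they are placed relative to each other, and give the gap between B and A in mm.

A is a ladder. B is a table. The table is on the floor beside the ladder on its +y side. The gap between the table and the ladder is 210 mm.

The table's nearest face is 210 mm from the ladder's +y face.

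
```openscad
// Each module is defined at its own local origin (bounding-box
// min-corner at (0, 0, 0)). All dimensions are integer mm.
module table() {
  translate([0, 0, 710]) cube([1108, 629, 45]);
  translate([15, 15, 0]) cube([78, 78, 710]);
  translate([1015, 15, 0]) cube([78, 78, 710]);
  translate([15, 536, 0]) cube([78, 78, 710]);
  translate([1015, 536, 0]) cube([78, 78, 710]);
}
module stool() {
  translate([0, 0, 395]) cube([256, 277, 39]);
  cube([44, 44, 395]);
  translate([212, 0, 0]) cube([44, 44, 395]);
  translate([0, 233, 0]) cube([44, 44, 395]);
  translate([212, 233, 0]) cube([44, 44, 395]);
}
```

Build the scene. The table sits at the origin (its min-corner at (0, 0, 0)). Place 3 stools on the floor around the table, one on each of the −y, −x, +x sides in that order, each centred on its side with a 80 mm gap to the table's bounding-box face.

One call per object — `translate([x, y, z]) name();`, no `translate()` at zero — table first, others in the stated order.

table();
translate([426, -357, 0]) stool();
translate([-336, 176, 0]) stool();
translate([1188, 176, 0]) stool();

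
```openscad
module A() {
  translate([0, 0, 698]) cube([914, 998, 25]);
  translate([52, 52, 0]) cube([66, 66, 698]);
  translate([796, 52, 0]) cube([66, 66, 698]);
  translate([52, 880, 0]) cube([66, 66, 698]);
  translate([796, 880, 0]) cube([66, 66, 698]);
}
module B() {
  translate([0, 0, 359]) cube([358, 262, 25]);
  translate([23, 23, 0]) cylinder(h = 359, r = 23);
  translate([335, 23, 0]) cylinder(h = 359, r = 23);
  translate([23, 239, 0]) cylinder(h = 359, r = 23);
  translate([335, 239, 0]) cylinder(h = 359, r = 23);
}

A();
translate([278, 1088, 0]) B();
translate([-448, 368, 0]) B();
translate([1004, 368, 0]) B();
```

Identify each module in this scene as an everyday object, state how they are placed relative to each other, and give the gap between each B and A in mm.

A is a table. B is a stool. Three stools sit around the table at the +y, −x, +x sides. The gap between each stool and the table is 90 mm.

Each stool's nearest face is 90 mm from the table's bounding box.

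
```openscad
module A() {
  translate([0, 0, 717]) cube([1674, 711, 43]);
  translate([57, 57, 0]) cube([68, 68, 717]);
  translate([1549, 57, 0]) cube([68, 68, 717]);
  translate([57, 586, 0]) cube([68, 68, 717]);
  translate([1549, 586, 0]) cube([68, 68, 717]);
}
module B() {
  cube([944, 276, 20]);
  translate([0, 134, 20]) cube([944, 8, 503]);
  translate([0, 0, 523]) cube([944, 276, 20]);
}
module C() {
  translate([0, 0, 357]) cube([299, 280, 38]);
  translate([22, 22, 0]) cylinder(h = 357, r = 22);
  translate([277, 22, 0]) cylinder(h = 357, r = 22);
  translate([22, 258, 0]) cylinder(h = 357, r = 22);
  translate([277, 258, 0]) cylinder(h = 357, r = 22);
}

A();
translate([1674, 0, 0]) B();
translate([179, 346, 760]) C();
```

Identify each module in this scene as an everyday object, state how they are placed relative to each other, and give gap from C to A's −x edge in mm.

The stool's min-x is at 179; the table's min-x is 0; gap = 179 mm.

A is a table. B is an I-beam. C is a stool. The I-beam is against the table's +x side, with their −y faces flush. The stool is on top of the table. The gap from the stool to the table's −x edge is 179 mm.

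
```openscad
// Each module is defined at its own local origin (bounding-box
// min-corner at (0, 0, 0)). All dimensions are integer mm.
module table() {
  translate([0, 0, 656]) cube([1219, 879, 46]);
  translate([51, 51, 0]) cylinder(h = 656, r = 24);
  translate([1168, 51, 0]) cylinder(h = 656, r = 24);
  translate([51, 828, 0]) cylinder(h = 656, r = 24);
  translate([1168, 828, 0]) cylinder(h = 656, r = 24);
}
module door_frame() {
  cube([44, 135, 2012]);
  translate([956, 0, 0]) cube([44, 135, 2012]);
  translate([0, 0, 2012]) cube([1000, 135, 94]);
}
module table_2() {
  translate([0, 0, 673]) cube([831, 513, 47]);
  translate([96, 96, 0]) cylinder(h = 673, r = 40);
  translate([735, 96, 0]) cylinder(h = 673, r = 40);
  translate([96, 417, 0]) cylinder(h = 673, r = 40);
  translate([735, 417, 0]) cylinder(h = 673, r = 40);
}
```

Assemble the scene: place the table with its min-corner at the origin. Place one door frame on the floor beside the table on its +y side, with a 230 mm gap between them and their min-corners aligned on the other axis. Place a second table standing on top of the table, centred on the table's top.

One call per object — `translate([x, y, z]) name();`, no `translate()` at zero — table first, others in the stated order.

table();
translate([0, 1109, 0]) door_frame();
translate([194, 183, 702]) table_2();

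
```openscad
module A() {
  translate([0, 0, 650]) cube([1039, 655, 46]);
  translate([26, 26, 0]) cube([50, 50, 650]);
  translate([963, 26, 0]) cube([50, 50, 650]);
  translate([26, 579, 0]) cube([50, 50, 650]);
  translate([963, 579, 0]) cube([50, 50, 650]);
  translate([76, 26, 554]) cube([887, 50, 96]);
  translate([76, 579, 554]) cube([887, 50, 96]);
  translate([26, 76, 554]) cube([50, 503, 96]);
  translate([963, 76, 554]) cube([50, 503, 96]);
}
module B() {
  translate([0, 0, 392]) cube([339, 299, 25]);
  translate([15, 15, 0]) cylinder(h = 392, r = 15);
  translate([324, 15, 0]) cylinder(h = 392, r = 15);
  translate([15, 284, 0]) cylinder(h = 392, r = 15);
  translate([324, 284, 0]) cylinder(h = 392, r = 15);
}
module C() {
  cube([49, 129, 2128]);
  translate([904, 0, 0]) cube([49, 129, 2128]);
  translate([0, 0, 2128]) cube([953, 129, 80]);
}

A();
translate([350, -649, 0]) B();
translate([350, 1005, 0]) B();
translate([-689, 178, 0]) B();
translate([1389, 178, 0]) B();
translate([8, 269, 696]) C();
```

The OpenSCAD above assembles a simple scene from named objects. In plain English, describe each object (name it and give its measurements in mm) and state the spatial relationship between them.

A is a table: top 1039 mm (x) × 655 mm (y), 46 mm thick, upper face at z = 696 mm, on four 50×50 mm square legs, each inset 26 mm from the nearest pair of top edges, running from z = 0 to the bottom of the top. Four apron rails, 50 mm thick and 96 mm tall, run between adjacent legs with their top edges flush with the underside of the top and their outer faces flush with the legs' outer faces.

B is a four-legged stool. The seat is a 339×299×25 mm slab whose top surface is at z = 417 mm; four round legs, each 30 mm in diameter, run from the floor (z = 0) to the underside of the seat, each leg's axis is inset half a diameter from the nearest pair of seat edges (so the leg's bounding box is flush with the corner).

C is a rectangular door frame: two vertical jambs of 49×129 mm section, 2128 mm tall, with a clear opening 855 mm wide between their inner faces. A header 80 mm tall and 129 mm deep lies on top of the jambs and spans the full outside width.

Four stools sit around the table at the −y, +y, −x, +x sides. The door frame is on top of the table.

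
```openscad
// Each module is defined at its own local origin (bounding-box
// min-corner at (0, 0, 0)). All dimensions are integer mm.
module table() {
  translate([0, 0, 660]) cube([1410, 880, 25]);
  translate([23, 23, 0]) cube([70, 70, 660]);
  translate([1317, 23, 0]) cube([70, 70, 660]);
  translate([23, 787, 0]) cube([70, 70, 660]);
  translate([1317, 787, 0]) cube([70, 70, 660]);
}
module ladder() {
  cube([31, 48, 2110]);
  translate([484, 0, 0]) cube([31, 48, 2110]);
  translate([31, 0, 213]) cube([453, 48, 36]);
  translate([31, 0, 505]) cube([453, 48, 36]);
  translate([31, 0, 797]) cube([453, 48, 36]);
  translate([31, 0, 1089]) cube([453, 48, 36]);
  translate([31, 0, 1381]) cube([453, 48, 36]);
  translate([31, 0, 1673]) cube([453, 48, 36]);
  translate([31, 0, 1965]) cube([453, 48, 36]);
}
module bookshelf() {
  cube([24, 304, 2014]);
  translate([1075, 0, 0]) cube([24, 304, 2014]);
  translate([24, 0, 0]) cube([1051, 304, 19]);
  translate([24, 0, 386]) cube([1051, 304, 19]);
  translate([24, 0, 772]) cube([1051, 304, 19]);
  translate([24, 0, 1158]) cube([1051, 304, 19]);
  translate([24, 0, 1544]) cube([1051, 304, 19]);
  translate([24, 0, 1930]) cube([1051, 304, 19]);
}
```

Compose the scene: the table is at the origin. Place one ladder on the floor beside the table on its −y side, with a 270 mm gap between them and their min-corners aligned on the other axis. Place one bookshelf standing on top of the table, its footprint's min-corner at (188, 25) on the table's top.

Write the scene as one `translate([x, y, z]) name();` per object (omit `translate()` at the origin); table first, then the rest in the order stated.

table();
translate([0, -318, 0]) ladder();
translate([188, 25, 685]) bookshelf();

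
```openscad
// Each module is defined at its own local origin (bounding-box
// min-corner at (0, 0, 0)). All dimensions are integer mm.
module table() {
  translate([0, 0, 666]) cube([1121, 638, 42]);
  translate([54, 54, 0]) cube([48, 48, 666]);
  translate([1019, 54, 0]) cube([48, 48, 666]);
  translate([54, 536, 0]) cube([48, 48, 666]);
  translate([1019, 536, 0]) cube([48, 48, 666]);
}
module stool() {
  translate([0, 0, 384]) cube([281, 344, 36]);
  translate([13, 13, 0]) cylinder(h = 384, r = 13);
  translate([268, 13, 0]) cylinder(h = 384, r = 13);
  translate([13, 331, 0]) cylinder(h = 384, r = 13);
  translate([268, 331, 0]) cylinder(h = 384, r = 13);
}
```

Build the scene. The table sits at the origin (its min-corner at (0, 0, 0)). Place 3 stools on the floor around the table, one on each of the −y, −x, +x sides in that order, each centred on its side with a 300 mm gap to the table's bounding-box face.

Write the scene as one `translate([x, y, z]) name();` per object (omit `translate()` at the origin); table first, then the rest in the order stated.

table();
translate([420, -644, 0]) stool();
translate([-581, 147, 0]) stool();
translate([1421, 147, 0]) stool();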